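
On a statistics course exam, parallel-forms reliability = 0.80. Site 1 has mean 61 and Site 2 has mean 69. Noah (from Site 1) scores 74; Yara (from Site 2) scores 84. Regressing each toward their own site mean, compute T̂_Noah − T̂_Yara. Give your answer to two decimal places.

-9.60

T̂_Noah = 0.80(74) + 0.20(61) = 71.4000
T̂_Yara = 0.80(84) + 0.20(69) = 81.0000
Difference = 71.4000 − 81.0000 = -9.6000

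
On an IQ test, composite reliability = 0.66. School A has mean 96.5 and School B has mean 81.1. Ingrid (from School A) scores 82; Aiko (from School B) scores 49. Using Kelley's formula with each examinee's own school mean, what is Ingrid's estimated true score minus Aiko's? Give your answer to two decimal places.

T̂_Ingrid = 0.66(82) + 0.34(96.5) = 86.9300
T̂_Aiko = 0.66(49) + 0.34(81.1) = 59.9140
Difference = 86.9300 − 59.9140 = 27.0160

27.02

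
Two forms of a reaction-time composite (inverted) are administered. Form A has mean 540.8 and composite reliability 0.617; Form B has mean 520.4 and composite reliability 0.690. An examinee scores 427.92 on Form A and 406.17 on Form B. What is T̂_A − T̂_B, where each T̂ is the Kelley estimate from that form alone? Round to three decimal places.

T̂_A = 0.617(427.92) + 0.383(540.8) = 471.15304
T̂_B = 0.690(406.17) + 0.310(520.4) = 441.58130
T̂_A − T̂_B = 29.57174

29.572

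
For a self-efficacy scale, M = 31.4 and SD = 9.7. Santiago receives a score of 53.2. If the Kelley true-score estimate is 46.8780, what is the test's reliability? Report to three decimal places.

0.710

T̂ = ρX + (1 − ρ)μ  ⇒  T̂ − μ = ρ(X − μ)
ρ = (T̂ − μ)/(X − μ) = (46.8780 − 31.4) / (53.2 − 31.4) = 15.4780 / 21.8 = 0.71000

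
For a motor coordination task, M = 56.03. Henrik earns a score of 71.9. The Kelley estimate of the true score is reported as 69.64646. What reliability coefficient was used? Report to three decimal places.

T̂ = ρX + (1 − ρ)μ  ⇒  T̂ − μ = ρ(X − μ)
ρ = (T̂ − μ)/(X − μ) = (69.64646 − 56.03) / (71.9 − 56.03) = 13.61646 / 15.87 = 0.85800

0.858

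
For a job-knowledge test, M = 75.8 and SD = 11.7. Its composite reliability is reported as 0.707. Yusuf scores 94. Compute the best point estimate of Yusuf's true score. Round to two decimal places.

88.67

T̂ = ρX + (1 − ρ)μ
  = 0.707 × 94 + 0.293 × 75.8
  = 66.458 + 22.2094
  = 88.667
  ≈ 88.67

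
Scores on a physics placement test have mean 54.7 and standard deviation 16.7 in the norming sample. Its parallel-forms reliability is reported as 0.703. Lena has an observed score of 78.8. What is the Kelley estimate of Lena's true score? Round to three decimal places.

71.642

Kelley's formula gives T̂ = 0.703·78.8 + 0.297·54.7 = 55.3964 + 16.2459 = 71.6423.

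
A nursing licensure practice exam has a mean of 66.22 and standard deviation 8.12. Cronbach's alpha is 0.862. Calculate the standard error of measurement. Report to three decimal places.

SEM = SD · √(1 − ρ) = 8.12 × √0.138 = 8.12 × 0.3715 = 3.0164

3.016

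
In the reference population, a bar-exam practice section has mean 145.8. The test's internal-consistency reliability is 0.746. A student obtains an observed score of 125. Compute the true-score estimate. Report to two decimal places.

130.28

T̂ = 0.746(125) + 0.254(145.8) = 93.250 + 37.0332 = 130.283 → 130.28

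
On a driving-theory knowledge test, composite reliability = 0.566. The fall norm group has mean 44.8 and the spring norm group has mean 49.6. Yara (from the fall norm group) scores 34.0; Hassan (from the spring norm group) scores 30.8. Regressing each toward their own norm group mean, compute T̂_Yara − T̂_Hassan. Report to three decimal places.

-0.272

T̂_Yara = 0.566(34.0) + 0.434(44.8) = 38.68720
T̂_Hassan = 0.566(30.8) + 0.434(49.6) = 38.95920
Difference = 38.68720 − 38.95920 = -0.27200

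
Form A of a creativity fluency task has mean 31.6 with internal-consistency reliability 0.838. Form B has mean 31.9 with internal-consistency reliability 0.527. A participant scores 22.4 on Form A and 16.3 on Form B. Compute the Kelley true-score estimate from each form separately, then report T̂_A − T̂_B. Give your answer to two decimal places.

T̂_A = 0.838(22.4) + 0.162(31.6) = 23.8904
T̂_B = 0.527(16.3) + 0.473(31.9) = 23.6788
T̂_A − T̂_B = 0.2116

0.21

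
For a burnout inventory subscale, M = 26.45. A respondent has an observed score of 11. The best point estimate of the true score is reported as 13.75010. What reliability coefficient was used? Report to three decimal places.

T̂ = ρX + (1 − ρ)μ  ⇒  T̂ − μ = ρ(X − μ)
ρ = (T̂ − μ)/(X − μ) = (13.75010 − 26.45) / (11 − 26.45) = -12.69990 / -15.45 = 0.82200

0.822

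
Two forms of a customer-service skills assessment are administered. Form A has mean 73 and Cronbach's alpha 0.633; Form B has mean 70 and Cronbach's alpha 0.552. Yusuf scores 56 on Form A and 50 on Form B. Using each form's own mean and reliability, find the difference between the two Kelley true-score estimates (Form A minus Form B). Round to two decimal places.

T̂_A = 0.633(56) + 0.367(73) = 62.2390
T̂_B = 0.552(50) + 0.448(70) = 58.9600
T̂_A − T̂_B = 3.2790

3.28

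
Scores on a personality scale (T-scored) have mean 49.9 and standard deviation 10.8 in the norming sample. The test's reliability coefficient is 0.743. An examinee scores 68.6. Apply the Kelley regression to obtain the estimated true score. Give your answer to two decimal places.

Kelley's formula gives T̂ = 0.743·68.6 + 0.257·49.9 = 50.9698 + 12.8243 = 63.794.

63.79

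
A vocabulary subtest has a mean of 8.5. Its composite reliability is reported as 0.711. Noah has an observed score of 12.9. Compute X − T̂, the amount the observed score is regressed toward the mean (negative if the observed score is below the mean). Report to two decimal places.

1.27

Regress the observed score toward the mean by the unreliability: T̂ = 0.711·12.9 + 0.289·8.5 = 9.1719 + 2.4565 = 11.6284.
X − T̂ = 12.9 − 11.628 = 1.272 → 1.27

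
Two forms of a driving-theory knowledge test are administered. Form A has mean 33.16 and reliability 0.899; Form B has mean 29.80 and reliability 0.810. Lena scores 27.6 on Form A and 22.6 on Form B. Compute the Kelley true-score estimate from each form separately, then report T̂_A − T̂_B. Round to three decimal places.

4.194

T̂_A = 0.899(27.6) + 0.101(33.16) = 28.16156
T̂_B = 0.810(22.6) + 0.190(29.80) = 23.96800
T̂_A − T̂_B = 4.19356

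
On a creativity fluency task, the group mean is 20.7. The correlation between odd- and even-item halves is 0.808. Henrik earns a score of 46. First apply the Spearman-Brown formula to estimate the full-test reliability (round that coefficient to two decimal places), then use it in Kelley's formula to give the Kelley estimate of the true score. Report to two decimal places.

Spearman-Brown: ρ = 2r/(1 + r) = 2(0.808)/(1 + 0.808) = 1.6160/1.808 = 0.8938 → 0.89
T̂ = 0.89(46) + 0.11(20.7) = 40.94 + 2.277 = 43.217 → 43.22

43.22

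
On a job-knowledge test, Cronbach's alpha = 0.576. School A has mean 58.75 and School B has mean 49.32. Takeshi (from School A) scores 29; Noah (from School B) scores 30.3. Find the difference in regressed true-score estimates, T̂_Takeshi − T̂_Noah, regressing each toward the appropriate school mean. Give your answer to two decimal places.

T̂_Takeshi = 0.576(29) + 0.424(58.75) = 41.6140
T̂_Noah = 0.576(30.3) + 0.424(49.32) = 38.3645
Difference = 41.6140 − 38.3645 = 3.2495

3.25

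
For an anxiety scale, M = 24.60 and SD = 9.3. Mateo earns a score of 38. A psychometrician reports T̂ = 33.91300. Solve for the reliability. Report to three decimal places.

T̂ = ρX + (1 − ρ)μ  ⇒  T̂ − μ = ρ(X − μ)
ρ = (T̂ − μ)/(X − μ) = (33.91300 − 24.60) / (38 − 24.60) = 9.31300 / 13.40 = 0.69500

0.695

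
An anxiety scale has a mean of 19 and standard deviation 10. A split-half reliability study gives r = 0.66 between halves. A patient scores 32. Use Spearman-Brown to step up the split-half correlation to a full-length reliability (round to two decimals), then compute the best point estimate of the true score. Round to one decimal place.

Spearman-Brown: ρ = 2r/(1 + r) = 2(0.66)/(1 + 0.66) = 1.320/1.66 = 0.7952 → 0.80
T̂ = 0.80(32) + 0.20(19) = 25.60 + 3.80 = 29.40 → 29.4

29.4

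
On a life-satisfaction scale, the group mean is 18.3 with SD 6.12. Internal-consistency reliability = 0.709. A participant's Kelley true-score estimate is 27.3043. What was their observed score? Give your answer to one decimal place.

31.0

T̂ = ρX + (1 − ρ)μ  ⇒  X = (T̂ − (1 − ρ)μ) / ρ
X = (27.3043 − 0.291 × 18.3) / 0.709 = (27.3043 − 5.3253) / 0.709 = 21.9790 / 0.709 = 31.000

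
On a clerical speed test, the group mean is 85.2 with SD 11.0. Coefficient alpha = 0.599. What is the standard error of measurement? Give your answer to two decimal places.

SEM = SD · √(1 − ρ) = 11.0 × √0.401 = 11.0 × 0.6332 = 6.966

6.97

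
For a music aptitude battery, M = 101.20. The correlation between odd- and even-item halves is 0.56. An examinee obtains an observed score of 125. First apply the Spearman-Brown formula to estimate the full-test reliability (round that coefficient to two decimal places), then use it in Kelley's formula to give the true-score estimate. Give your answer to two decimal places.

Spearman-Brown: ρ = 2r/(1 + r) = 2(0.56)/(1 + 0.56) = 1.120/1.56 = 0.7179 → 0.72
T̂ = 0.72(125) + 0.28(101.20) = 90.00 + 28.3360 = 118.336 → 118.34

118.34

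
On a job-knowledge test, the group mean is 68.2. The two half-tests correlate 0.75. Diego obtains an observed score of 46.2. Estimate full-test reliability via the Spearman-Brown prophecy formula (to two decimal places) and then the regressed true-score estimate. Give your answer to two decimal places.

Spearman-Brown: ρ = 2r/(1 + r) = 2(0.75)/(1 + 0.75) = 1.500/1.75 = 0.8571 → 0.86
Weight the observed score by reliability and the mean by (1 − reliability): T̂ = 0.86·46.2 + 0.14·68.2 = 39.732 + 9.548 = 49.280.

49.28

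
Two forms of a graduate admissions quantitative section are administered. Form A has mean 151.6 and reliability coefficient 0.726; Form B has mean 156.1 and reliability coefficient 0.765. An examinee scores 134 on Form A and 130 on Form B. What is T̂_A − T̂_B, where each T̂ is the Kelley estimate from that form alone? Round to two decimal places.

2.69

T̂_A = 0.726(134) + 0.274(151.6) = 138.8224
T̂_B = 0.765(130) + 0.235(156.1) = 136.1335
T̂_A − T̂_B = 2.6889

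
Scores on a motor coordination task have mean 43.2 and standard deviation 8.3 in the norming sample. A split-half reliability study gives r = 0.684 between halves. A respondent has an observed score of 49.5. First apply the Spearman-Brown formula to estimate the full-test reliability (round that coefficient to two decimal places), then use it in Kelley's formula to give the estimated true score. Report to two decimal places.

48.30

Spearman-Brown: ρ = 2r/(1 + r) = 2(0.684)/(1 + 0.684) = 1.3680/1.684 = 0.8124 → 0.81
T̂ = 0.81(49.5) + 0.19(43.2) = 40.095 + 8.208 = 48.303 → 48.30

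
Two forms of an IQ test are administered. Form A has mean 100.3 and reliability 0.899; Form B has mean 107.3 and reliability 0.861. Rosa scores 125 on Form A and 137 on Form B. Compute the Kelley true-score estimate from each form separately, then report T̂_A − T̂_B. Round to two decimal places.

T̂_A = 0.899(125) + 0.101(100.3) = 122.5053
T̂_B = 0.861(137) + 0.139(107.3) = 132.8717
T̂_A − T̂_B = -10.3664

-10.37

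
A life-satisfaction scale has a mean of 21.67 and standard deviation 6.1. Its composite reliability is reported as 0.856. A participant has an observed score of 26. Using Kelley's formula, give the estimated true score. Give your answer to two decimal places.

T̂ = 0.856(26) + 0.144(21.67) = 22.256 + 3.12048 = 25.376 → 25.38

25.38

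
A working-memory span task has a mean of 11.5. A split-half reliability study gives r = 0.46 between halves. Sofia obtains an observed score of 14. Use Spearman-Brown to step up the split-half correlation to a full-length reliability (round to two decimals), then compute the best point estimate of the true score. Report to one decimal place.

Spearman-Brown: ρ = 2r/(1 + r) = 2(0.46)/(1 + 0.46) = 0.920/1.46 = 0.6301 → 0.63
T̂ = 0.63(14) + 0.37(11.5) = 8.82 + 4.255 = 13.07 → 13.1

13.1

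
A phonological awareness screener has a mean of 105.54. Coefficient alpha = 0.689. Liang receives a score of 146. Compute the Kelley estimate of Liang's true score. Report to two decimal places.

133.42

T̂ = ρX + (1 − ρ)μ
  = 0.689 × 146 + 0.311 × 105.54
  = 100.594 + 32.82294
  = 133.417
  ≈ 133.42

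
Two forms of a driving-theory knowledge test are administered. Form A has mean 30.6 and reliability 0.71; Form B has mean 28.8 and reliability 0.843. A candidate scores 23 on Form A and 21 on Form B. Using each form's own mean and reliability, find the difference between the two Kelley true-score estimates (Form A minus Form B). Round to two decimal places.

T̂_A = 0.71(23) + 0.29(30.6) = 25.2040
T̂_B = 0.843(21) + 0.157(28.8) = 22.2246
T̂_A − T̂_B = 2.9794

2.98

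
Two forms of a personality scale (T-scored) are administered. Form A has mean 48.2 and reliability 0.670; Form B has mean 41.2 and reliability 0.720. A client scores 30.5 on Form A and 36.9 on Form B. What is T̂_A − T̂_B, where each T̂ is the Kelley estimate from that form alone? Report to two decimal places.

T̂_A = 0.670(30.5) + 0.330(48.2) = 36.3410
T̂_B = 0.720(36.9) + 0.280(41.2) = 38.1040
T̂_A − T̂_B = -1.7630

-1.76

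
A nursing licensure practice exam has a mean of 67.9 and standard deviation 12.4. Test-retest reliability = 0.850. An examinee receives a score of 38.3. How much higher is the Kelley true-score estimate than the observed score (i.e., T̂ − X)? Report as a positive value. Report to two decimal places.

Weight the observed score by reliability and the mean by (1 − reliability): T̂ = 0.850·38.3 + 0.150·67.9 = 32.5550 + 10.1850 = 42.7400.
T̂ − X = 42.740 − 38.3 = 4.440 → 4.44

4.44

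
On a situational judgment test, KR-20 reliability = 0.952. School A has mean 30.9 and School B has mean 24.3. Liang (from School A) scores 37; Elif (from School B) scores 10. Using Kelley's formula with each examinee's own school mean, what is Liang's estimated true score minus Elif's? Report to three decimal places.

26.021

T̂_Liang = 0.952(37) + 0.048(30.9) = 36.70720
T̂_Elif = 0.952(10) + 0.048(24.3) = 10.68640
Difference = 36.70720 − 10.68640 = 26.02080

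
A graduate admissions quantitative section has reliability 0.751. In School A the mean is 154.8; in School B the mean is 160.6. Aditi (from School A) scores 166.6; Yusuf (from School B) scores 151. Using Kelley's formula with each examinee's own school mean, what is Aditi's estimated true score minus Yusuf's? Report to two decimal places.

T̂_Aditi = 0.751(166.6) + 0.249(154.8) = 163.6618
T̂_Yusuf = 0.751(151) + 0.249(160.6) = 153.3904
Difference = 163.6618 − 153.3904 = 10.2714

10.27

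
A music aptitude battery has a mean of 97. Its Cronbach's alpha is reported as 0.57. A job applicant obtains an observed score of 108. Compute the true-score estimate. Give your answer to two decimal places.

103.27

T̂ = ρX + (1 − ρ)μ
  = 0.57 × 108 + 0.43 × 97
  = 61.56 + 41.71
  = 103.270
  ≈ 103.27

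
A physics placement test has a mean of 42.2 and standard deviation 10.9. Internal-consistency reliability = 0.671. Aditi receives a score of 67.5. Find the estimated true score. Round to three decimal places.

T̂ = 0.671(67.5) + 0.329(42.2) = 45.2925 + 13.8838 = 59.1763 → 59.176

59.176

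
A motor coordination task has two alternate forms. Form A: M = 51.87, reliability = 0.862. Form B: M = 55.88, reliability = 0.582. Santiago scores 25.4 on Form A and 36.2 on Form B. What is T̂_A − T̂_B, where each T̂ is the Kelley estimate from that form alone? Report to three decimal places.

-15.373

T̂_A = 0.862(25.4) + 0.138(51.87) = 29.05286
T̂_B = 0.582(36.2) + 0.418(55.88) = 44.42624
T̂_A − T̂_B = -15.37338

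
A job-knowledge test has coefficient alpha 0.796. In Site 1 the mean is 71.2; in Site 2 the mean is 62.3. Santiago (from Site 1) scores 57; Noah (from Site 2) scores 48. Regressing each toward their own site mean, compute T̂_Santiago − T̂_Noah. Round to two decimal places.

T̂_Santiago = 0.796(57) + 0.204(71.2) = 59.8968
T̂_Noah = 0.796(48) + 0.204(62.3) = 50.9172
Difference = 59.8968 − 50.9172 = 8.9796

8.98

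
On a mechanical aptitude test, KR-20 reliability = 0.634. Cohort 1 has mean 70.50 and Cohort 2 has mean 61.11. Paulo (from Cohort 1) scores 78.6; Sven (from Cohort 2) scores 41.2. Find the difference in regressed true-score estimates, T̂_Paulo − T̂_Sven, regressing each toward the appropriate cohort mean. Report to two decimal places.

T̂_Paulo = 0.634(78.6) + 0.366(70.50) = 75.6354
T̂_Sven = 0.634(41.2) + 0.366(61.11) = 48.4871
Difference = 75.6354 − 48.4871 = 27.1483

27.15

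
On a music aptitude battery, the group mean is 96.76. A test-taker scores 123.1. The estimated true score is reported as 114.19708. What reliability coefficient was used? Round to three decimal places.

0.662

T̂ = ρX + (1 − ρ)μ  ⇒  T̂ − μ = ρ(X − μ)
ρ = (T̂ − μ)/(X − μ) = (114.19708 − 96.76) / (123.1 − 96.76) = 17.43708 / 26.34 = 0.66200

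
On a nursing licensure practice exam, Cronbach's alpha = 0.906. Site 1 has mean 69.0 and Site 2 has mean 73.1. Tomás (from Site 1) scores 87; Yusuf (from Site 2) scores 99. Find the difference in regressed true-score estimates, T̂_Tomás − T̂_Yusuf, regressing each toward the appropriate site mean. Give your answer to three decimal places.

T̂_Tomás = 0.906(87) + 0.094(69.0) = 85.30800
T̂_Yusuf = 0.906(99) + 0.094(73.1) = 96.56540
Difference = 85.30800 − 96.56540 = -11.25740

-11.257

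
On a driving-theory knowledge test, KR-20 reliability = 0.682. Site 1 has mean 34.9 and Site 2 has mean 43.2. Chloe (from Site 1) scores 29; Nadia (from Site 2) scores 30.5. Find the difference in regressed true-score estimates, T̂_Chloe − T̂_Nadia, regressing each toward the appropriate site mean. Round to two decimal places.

-3.66

T̂_Chloe = 0.682(29) + 0.318(34.9) = 30.8762
T̂_Nadia = 0.682(30.5) + 0.318(43.2) = 34.5386
Difference = 30.8762 − 34.5386 = -3.6624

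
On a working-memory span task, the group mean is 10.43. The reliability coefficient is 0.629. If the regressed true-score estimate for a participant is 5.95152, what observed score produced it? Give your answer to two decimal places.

T̂ = ρX + (1 − ρ)μ  ⇒  X = (T̂ − (1 − ρ)μ) / ρ
X = (5.95152 − 0.371 × 10.43) / 0.629 = (5.95152 − 3.86953) / 0.629 = 2.08199 / 0.629 = 3.3100

3.31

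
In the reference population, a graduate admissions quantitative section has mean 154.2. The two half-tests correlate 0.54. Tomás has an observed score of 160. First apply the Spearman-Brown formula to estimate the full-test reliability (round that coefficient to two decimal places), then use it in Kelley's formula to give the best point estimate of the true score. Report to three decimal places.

Spearman-Brown: ρ = 2r/(1 + r) = 2(0.54)/(1 + 0.54) = 1.080/1.54 = 0.7013 → 0.70
Weight the observed score by reliability and the mean by (1 − reliability): T̂ = 0.70·160 + 0.30·154.2 = 112.00 + 46.260 = 158.2600.

158.260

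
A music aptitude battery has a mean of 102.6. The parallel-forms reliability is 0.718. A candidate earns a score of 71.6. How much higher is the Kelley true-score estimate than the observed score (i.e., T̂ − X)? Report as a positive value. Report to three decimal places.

8.742

Regress the observed score toward the mean by the unreliability: T̂ = 0.718·71.6 + 0.282·102.6 = 51.4088 + 28.9332 = 80.34200.
T̂ − X = 80.3420 − 71.6 = 8.7420 → 8.742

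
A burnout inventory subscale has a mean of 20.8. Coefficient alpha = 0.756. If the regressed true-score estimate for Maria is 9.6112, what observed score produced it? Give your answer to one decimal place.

6.0

T̂ = ρX + (1 − ρ)μ  ⇒  X = (T̂ − (1 − ρ)μ) / ρ
X = (9.6112 − 0.244 × 20.8) / 0.756 = (9.6112 − 5.0752) / 0.756 = 4.5360 / 0.756 = 6.000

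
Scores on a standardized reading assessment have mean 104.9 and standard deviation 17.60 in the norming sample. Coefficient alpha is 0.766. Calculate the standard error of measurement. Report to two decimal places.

SEM = SD · √(1 − ρ) = 17.60 × √0.234 = 17.60 × 0.4837 = 8.514

8.51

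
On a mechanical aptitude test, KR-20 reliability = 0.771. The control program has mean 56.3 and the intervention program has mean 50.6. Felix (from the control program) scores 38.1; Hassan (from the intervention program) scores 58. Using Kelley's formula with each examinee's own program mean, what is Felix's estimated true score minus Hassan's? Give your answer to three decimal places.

-14.038

T̂_Felix = 0.771(38.1) + 0.229(56.3) = 42.26780
T̂_Hassan = 0.771(58) + 0.229(50.6) = 56.30540
Difference = 42.26780 − 56.30540 = -14.03760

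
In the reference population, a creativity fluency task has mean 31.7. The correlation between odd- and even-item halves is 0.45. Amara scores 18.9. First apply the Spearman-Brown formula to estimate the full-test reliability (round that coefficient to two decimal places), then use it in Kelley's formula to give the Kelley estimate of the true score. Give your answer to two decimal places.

23.76

Spearman-Brown: ρ = 2r/(1 + r) = 2(0.45)/(1 + 0.45) = 0.900/1.45 = 0.6207 → 0.62
Weight the observed score by reliability and the mean by (1 − reliability): T̂ = 0.62·18.9 + 0.38·31.7 = 11.718 + 12.046 = 23.764.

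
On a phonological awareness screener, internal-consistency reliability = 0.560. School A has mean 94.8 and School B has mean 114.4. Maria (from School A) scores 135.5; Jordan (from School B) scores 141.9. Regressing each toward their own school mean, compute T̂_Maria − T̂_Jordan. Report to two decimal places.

T̂_Maria = 0.560(135.5) + 0.440(94.8) = 117.5920
T̂_Jordan = 0.560(141.9) + 0.440(114.4) = 129.8000
Difference = 117.5920 − 129.8000 = -12.2080

-12.21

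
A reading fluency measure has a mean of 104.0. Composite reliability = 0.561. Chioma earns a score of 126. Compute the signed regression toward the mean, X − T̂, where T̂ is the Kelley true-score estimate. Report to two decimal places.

9.66

T̂ = ρX + (1 − ρ)μ
  = 0.561 × 126 + 0.439 × 104.0
  = 70.686 + 45.6560
  = 116.3420
  ≈ 116.342
X − T̂ = 126 − 116.342 = 9.658 → 9.66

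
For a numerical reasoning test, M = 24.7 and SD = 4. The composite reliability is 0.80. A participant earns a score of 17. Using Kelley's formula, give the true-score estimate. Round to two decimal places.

18.54

T̂ = 0.80(17) + 0.20(24.7) = 13.60 + 4.940 = 18.540 → 18.54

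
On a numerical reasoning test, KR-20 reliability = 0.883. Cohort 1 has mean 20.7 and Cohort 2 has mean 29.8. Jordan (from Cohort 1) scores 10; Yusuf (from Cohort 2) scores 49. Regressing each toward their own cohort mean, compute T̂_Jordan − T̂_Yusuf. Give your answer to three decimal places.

T̂_Jordan = 0.883(10) + 0.117(20.7) = 11.25190
T̂_Yusuf = 0.883(49) + 0.117(29.8) = 46.75360
Difference = 11.25190 − 46.75360 = -35.50170

-35.502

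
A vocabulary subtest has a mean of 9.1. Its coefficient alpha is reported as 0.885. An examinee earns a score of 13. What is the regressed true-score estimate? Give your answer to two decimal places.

T̂ = 0.885(13) + 0.115(9.1) = 11.505 + 1.0465 = 12.552 → 12.55

12.55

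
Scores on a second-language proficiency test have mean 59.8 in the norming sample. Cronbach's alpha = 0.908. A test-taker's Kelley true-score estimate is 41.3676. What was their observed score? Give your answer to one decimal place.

39.5

T̂ = ρX + (1 − ρ)μ  ⇒  X = (T̂ − (1 − ρ)μ) / ρ
X = (41.3676 − 0.092 × 59.8) / 0.908 = (41.3676 − 5.5016) / 0.908 = 35.8660 / 0.908 = 39.500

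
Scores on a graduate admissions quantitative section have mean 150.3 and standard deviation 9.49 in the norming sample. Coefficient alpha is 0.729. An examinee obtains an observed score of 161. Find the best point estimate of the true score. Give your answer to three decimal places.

158.100

T̂ = ρX + (1 − ρ)μ
  = 0.729 × 161 + 0.271 × 150.3
  = 117.369 + 40.7313
  = 158.1003
  ≈ 158.100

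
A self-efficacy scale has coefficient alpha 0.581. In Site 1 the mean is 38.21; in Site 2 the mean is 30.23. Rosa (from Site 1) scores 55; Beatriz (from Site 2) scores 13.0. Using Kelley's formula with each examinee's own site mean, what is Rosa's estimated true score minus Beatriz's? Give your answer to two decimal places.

27.75

T̂_Rosa = 0.581(55) + 0.419(38.21) = 47.9650
T̂_Beatriz = 0.581(13.0) + 0.419(30.23) = 20.2194
Difference = 47.9650 − 20.2194 = 27.7456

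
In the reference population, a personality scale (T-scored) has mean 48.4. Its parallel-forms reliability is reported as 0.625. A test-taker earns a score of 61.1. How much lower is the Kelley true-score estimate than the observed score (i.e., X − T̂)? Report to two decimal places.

Weight the observed score by reliability and the mean by (1 − reliability): T̂ = 0.625·61.1 + 0.375·48.4 = 38.1875 + 18.1500 = 56.3375.
X − T̂ = 61.1 − 56.337 = 4.763 → 4.76

4.76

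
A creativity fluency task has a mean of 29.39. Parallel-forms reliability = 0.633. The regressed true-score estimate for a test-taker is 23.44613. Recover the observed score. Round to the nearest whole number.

20

T̂ = ρX + (1 − ρ)μ  ⇒  X = (T̂ − (1 − ρ)μ) / ρ
X = (23.44613 − 0.367 × 29.39) / 0.633 = (23.44613 − 10.78613) / 0.633 = 12.66000 / 0.633 = 20.00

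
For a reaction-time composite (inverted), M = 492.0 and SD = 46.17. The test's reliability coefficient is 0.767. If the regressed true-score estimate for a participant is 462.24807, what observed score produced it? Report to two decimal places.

453.21

T̂ = ρX + (1 − ρ)μ  ⇒  X = (T̂ − (1 − ρ)μ) / ρ
X = (462.24807 − 0.233 × 492.0) / 0.767 = (462.24807 − 114.6360) / 0.767 = 347.61207 / 0.767 = 453.2100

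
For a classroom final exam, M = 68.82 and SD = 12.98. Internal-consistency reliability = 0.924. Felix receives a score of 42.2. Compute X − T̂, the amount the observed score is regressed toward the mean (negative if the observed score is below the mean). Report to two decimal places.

T̂ = 0.924(42.2) + 0.076(68.82) = 38.9928 + 5.23032 = 44.2231 → 44.223
X − T̂ = 42.2 − 44.223 = -2.023 → -2.02

-2.02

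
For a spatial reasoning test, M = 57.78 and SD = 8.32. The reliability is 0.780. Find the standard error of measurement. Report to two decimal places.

SEM = SD · √(1 − ρ) = 8.32 × √0.220 = 8.32 × 0.4690 = 3.902

3.90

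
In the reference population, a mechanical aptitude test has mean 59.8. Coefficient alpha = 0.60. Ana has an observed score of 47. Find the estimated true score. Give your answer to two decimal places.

52.12

T̂ = ρX + (1 − ρ)μ
  = 0.60 × 47 + 0.40 × 59.8
  = 28.20 + 23.920
  = 52.120
  ≈ 52.12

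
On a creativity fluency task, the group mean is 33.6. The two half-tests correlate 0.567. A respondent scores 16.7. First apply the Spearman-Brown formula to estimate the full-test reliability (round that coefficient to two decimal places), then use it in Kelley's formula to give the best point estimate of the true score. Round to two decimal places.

21.43

Spearman-Brown: ρ = 2r/(1 + r) = 2(0.567)/(1 + 0.567) = 1.1340/1.567 = 0.7237 → 0.72
T̂ = 0.72(16.7) + 0.28(33.6) = 12.024 + 9.408 = 21.432 → 21.43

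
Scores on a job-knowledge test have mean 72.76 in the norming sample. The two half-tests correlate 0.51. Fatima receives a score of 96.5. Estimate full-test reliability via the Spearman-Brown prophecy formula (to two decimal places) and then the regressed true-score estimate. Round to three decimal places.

Spearman-Brown: ρ = 2r/(1 + r) = 2(0.51)/(1 + 0.51) = 1.020/1.51 = 0.6755 → 0.68
Regress the observed score toward the mean by the unreliability: T̂ = 0.68·96.5 + 0.32·72.76 = 65.620 + 23.2832 = 88.9032.

88.903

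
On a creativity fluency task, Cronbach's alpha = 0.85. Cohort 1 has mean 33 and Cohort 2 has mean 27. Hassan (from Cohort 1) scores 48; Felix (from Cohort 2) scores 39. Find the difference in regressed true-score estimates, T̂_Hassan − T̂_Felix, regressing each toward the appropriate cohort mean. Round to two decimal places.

T̂_Hassan = 0.85(48) + 0.15(33) = 45.7500
T̂_Felix = 0.85(39) + 0.15(27) = 37.2000
Difference = 45.7500 − 37.2000 = 8.5500

8.55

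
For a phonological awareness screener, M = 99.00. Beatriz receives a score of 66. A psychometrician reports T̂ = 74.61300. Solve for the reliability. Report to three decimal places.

T̂ = ρX + (1 − ρ)μ  ⇒  T̂ − μ = ρ(X − μ)
ρ = (T̂ − μ)/(X − μ) = (74.61300 − 99.00) / (66 − 99.00) = -24.38700 / -33.00 = 0.73900

0.739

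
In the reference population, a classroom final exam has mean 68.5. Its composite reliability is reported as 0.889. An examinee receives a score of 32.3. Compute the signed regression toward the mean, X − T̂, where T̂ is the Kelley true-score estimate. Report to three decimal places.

-4.018

T̂ = ρX + (1 − ρ)μ
  = 0.889 × 32.3 + 0.111 × 68.5
  = 28.7147 + 7.6035
  = 36.31820
  ≈ 36.3182
X − T̂ = 32.3 − 36.3182 = -4.0182 → -4.018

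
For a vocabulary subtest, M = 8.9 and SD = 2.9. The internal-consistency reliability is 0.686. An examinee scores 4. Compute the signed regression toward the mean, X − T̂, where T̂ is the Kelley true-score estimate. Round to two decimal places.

T̂ = ρX + (1 − ρ)μ
  = 0.686 × 4 + 0.314 × 8.9
  = 2.744 + 2.7946
  = 5.5386
  ≈ 5.539
X − T̂ = 4 − 5.539 = -1.539 → -1.54

-1.54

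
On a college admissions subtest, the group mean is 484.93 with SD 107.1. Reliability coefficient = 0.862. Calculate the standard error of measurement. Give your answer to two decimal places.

SEM = SD · √(1 − ρ) = 107.1 × √0.138 = 107.1 × 0.3715 = 39.786

39.79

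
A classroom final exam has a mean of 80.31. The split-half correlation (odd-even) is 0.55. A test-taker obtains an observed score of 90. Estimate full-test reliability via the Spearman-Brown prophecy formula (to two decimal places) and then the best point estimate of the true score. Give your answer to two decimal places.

87.19

Spearman-Brown: ρ = 2r/(1 + r) = 2(0.55)/(1 + 0.55) = 1.100/1.55 = 0.7097 → 0.71
Regress the observed score toward the mean by the unreliability: T̂ = 0.71·90 + 0.29·80.31 = 63.90 + 23.2899 = 87.190.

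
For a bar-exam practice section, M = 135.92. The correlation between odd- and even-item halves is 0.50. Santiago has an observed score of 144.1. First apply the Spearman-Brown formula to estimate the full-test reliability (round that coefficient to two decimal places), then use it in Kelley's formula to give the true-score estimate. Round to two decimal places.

141.40

Spearman-Brown: ρ = 2r/(1 + r) = 2(0.50)/(1 + 0.50) = 1.000/1.50 = 0.6667 → 0.67
Weight the observed score by reliability and the mean by (1 − reliability): T̂ = 0.67·144.1 + 0.33·135.92 = 96.547 + 44.8536 = 141.401.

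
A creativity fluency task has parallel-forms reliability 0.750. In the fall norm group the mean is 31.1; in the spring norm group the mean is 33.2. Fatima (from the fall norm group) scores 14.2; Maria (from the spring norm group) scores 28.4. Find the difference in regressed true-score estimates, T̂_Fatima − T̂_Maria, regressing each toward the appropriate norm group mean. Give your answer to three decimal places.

-11.175

T̂_Fatima = 0.750(14.2) + 0.250(31.1) = 18.42500
T̂_Maria = 0.750(28.4) + 0.250(33.2) = 29.60000
Difference = 18.42500 − 29.60000 = -11.17500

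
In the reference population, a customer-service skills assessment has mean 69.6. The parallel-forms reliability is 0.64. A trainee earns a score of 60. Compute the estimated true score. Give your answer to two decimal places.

63.46

T̂ = 0.64(60) + 0.36(69.6) = 38.40 + 25.056 = 63.456 → 63.46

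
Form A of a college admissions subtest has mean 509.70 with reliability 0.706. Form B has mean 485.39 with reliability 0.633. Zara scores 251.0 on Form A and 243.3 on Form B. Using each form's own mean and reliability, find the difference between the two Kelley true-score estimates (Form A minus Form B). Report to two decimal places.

T̂_A = 0.706(251.0) + 0.294(509.70) = 327.0578
T̂_B = 0.633(243.3) + 0.367(485.39) = 332.1470
T̂_A − T̂_B = -5.0892

-5.09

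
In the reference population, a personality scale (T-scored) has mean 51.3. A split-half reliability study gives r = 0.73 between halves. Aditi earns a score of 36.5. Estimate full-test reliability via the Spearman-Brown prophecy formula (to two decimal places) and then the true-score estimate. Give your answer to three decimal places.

38.868

Spearman-Brown: ρ = 2r/(1 + r) = 2(0.73)/(1 + 0.73) = 1.460/1.73 = 0.8439 → 0.84
T̂ = 0.84(36.5) + 0.16(51.3) = 30.660 + 8.208 = 38.8680 → 38.868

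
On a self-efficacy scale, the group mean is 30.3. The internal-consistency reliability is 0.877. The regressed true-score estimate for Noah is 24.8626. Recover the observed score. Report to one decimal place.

24.1

T̂ = ρX + (1 − ρ)μ  ⇒  X = (T̂ − (1 − ρ)μ) / ρ
X = (24.8626 − 0.123 × 30.3) / 0.877 = (24.8626 − 3.7269) / 0.877 = 21.1357 / 0.877 = 24.100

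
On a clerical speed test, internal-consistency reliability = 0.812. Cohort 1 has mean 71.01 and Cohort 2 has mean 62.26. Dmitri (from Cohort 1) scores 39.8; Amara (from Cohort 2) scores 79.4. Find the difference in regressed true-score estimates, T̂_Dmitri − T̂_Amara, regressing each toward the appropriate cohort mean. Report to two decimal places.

-30.51

T̂_Dmitri = 0.812(39.8) + 0.188(71.01) = 45.6675
T̂_Amara = 0.812(79.4) + 0.188(62.26) = 76.1777
Difference = 45.6675 − 76.1777 = -30.5102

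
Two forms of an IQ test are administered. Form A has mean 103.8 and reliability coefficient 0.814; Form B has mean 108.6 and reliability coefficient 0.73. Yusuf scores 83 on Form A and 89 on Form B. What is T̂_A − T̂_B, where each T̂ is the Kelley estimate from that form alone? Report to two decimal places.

T̂_A = 0.814(83) + 0.186(103.8) = 86.8688
T̂_B = 0.73(89) + 0.27(108.6) = 94.2920
T̂_A − T̂_B = -7.4232

-7.42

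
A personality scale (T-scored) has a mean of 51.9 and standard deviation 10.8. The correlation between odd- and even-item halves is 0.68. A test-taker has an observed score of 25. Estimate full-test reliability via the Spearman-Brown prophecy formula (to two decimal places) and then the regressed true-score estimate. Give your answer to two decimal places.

Spearman-Brown: ρ = 2r/(1 + r) = 2(0.68)/(1 + 0.68) = 1.360/1.68 = 0.8095 → 0.81
T̂ = 0.81(25) + 0.19(51.9) = 20.25 + 9.861 = 30.111 → 30.11

30.11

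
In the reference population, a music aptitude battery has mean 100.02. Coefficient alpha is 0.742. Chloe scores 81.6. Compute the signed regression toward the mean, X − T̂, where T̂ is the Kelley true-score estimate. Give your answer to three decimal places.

-4.752

T̂ = ρX + (1 − ρ)μ
  = 0.742 × 81.6 + 0.258 × 100.02
  = 60.5472 + 25.80516
  = 86.35236
  ≈ 86.3524
X − T̂ = 81.6 − 86.3524 = -4.7524 → -4.752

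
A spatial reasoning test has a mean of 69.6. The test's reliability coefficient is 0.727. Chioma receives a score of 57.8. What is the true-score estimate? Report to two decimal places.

61.02

Regress the observed score toward the mean by the unreliability: T̂ = 0.727·57.8 + 0.273·69.6 = 42.0206 + 19.0008 = 61.021.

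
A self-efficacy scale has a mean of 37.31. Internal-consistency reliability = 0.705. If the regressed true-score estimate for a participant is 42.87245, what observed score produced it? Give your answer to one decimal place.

45.2

T̂ = ρX + (1 − ρ)μ  ⇒  X = (T̂ − (1 − ρ)μ) / ρ
X = (42.87245 − 0.295 × 37.31) / 0.705 = (42.87245 − 11.00645) / 0.705 = 31.86600 / 0.705 = 45.200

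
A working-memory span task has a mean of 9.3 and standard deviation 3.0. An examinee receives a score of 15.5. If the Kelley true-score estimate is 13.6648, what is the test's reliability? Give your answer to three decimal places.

T̂ = ρX + (1 − ρ)μ  ⇒  T̂ − μ = ρ(X − μ)
ρ = (T̂ − μ)/(X − μ) = (13.6648 − 9.3) / (15.5 − 9.3) = 4.3648 / 6.2 = 0.70400

0.704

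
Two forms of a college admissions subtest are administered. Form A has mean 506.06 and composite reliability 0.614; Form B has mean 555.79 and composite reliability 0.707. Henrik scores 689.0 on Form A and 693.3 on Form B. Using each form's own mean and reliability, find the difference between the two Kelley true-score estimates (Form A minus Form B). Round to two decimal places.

T̂_A = 0.614(689.0) + 0.386(506.06) = 618.3852
T̂_B = 0.707(693.3) + 0.293(555.79) = 653.0096
T̂_A − T̂_B = -34.6244

-34.62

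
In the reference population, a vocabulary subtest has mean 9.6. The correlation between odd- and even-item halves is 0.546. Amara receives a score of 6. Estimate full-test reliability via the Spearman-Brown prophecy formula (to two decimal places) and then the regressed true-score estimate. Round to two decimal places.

Spearman-Brown: ρ = 2r/(1 + r) = 2(0.546)/(1 + 0.546) = 1.0920/1.546 = 0.7063 → 0.71
T̂ = 0.71(6) + 0.29(9.6) = 4.26 + 2.784 = 7.044 → 7.04

7.04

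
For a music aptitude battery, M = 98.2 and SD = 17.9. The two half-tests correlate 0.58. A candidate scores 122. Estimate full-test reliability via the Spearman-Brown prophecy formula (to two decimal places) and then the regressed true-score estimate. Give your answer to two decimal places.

Spearman-Brown: ρ = 2r/(1 + r) = 2(0.58)/(1 + 0.58) = 1.160/1.58 = 0.7342 → 0.73
T̂ = 0.73(122) + 0.27(98.2) = 89.06 + 26.514 = 115.574 → 115.57

115.57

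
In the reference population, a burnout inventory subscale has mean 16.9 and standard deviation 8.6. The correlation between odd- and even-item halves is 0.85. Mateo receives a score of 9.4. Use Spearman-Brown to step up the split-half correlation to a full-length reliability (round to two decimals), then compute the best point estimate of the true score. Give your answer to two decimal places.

Spearman-Brown: ρ = 2r/(1 + r) = 2(0.85)/(1 + 0.85) = 1.700/1.85 = 0.9189 → 0.92
Regress the observed score toward the mean by the unreliability: T̂ = 0.92·9.4 + 0.08·16.9 = 8.648 + 1.352 = 10.000.

10.00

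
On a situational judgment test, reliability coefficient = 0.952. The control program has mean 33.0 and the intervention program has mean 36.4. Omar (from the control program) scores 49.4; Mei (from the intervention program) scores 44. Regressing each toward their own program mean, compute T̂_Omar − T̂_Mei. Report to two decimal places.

T̂_Omar = 0.952(49.4) + 0.048(33.0) = 48.6128
T̂_Mei = 0.952(44) + 0.048(36.4) = 43.6352
Difference = 48.6128 − 43.6352 = 4.9776

4.98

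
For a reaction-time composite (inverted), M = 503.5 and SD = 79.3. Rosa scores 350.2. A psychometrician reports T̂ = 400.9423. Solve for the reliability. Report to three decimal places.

0.669

T̂ = ρX + (1 − ρ)μ  ⇒  T̂ − μ = ρ(X − μ)
ρ = (T̂ − μ)/(X − μ) = (400.9423 − 503.5) / (350.2 − 503.5) = -102.5577 / -153.3 = 0.66900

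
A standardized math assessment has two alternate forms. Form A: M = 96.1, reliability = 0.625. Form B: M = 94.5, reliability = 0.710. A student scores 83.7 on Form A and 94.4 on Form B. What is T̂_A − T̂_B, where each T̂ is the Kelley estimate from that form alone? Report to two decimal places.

T̂_A = 0.625(83.7) + 0.375(96.1) = 88.3500
T̂_B = 0.710(94.4) + 0.290(94.5) = 94.4290
T̂_A − T̂_B = -6.0790

-6.08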